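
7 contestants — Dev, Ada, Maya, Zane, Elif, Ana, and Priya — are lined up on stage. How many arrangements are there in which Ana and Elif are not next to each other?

Of the 7! = 5040 arrangements, those with Ana and Elif adjacent number 2 × 6! = 1440 (treat the pair as a block with 2 internal orders).
So 5040 − 1440 = 3600 arrangements keep them apart.

3600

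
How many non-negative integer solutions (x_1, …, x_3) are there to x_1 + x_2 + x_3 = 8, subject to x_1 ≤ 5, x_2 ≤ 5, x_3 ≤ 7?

Ignoring the caps, the number of non-negative solutions to x_1+…+x_3 = 8 is C(10,2) = 45.
Subtract solutions that violate a single cap (substitute x_i' = x_i − (cap_i+1)): x_1 ≥ 6 gives C(4,2) = 6; x_2 ≥ 6 gives C(4,2) = 6; x_3 ≥ 8 gives C(2,2) = 1. Together 13.
No two caps can be exceeded simultaneously, so the pair terms are all 0.
By inclusion–exclusion the count is 45 − 13 + 0 = 32.

32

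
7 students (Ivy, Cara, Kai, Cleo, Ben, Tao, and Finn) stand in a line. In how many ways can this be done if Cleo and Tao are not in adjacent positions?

3600

There are 7! = 5040 arrangements in all. If Cleo and Tao are adjacent, merging them into one block gives 2·(6)! = 1440 arrangements.
So 5040 − 1440 = 3600 arrangements keep them apart.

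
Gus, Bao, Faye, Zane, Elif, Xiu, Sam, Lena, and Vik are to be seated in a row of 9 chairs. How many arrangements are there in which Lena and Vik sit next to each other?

Place the 7 others and the Lena-Vik pair as 8 objects in a line; the pair has 2 internal arrangements.
So the count is 2·(8)! = 80640.

80640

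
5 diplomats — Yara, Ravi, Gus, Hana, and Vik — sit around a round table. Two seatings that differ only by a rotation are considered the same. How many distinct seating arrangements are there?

Fix one person's seat to break rotational symmetry; the remaining 4 people can be arranged in (4)! = 24 ways.

24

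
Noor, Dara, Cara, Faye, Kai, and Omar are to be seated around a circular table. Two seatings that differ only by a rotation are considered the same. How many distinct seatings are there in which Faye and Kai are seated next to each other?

48

Treat {Faye, Kai} as one unit (2 internal orders) and seat the resulting 5 units around the table: (4)! circular arrangements.
So 2 × (4)! = 2 × 24 = 48.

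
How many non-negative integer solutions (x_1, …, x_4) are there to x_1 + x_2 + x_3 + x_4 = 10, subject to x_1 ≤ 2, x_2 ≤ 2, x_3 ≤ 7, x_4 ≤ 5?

44

Ignoring the caps, the number of non-negative solutions to x_1+…+x_4 = 10 is C(13,3) = 286.
Subtract solutions that violate a single cap (substitute x_i' = x_i − (cap_i+1)): x_1 ≥ 3 gives C(10,3) = 120; x_2 ≥ 3 gives C(10,3) = 120; x_3 ≥ 8 gives C(5,3) = 10; x_4 ≥ 6 gives C(7,3) = 35. Together 285.
Add back pairs where two caps are both exceeded: 35 + 0 + 4 + 0 + 4 + 0 = 43.
By inclusion–exclusion the count is 286 − 285 + 43 = 44.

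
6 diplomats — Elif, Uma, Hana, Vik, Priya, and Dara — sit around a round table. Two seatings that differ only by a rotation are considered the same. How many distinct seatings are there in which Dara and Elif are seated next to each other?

48

Glue Dara and Elif into a block (2 internal orders). Seating 5 units around a circle gives (4)! arrangements.
So 2 × (4)! = 2 × 24 = 48.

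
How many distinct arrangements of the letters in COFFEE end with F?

With the last slot taken by F, it remains to arrange the other 5 letters (COFEE).
Those 5 letters have E appearing twice, giving (5)!/(2!) = 60.

60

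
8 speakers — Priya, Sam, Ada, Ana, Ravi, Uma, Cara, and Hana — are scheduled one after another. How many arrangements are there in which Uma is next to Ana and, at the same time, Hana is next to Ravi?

Treat {Uma,Ana} as one block (2 orders) and {Hana,Ravi} as another (2 orders).
That leaves 6 units to arrange: 2 × 2 × 6! = 4 × 720 = 2880.

2880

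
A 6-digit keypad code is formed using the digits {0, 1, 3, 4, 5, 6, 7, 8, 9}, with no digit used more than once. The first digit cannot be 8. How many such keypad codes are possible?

53760

The first digit has 9−1 = 8 choices (anything except 8).
The remaining 5 digits are filled from the other 8 symbols without repetition: 8 × 7 × 6 × 5 × 4 = 6720.
Total: 8 × 6720 = 53760.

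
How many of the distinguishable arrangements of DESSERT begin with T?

180

Fix T in the first position and arrange the remaining 6 letters.
Those 6 letters have E appearing twice and S appearing twice, giving (6)!/(2!·2!) = 180.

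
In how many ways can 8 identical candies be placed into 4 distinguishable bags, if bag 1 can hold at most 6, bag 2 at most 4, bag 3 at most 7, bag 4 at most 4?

120

Ignoring the caps, the number of non-negative solutions to x_1+…+x_4 = 8 is C(11,3) = 165.
Subtract solutions that violate a single cap (substitute x_i' = x_i − (cap_i+1)): x_1 ≥ 7 gives C(4,3) = 4; x_2 ≥ 5 gives C(6,3) = 20; x_3 ≥ 8 gives C(3,3) = 1; x_4 ≥ 5 gives C(6,3) = 20. Together 45.
No two caps can be exceeded simultaneously, so the pair terms are all 0.
By inclusion–exclusion the count is 165 − 45 + 0 = 120.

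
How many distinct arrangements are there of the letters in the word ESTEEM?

ESTEEM has 6 letters with E appearing 3 times.
Dividing 6! = 720 by 3! = 6 for the repeated letters gives 120.

120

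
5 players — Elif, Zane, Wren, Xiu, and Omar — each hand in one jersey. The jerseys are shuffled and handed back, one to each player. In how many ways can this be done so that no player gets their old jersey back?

This is the derangement count D_5: permutations of 5 items with no fixed point.
By inclusion–exclusion this is Σ_{j=0}^{5} (−1)^j C(5,j)·(5−j)!.
Computing: 120 − 120 + 60 − 20 + 5 − 1 = 44.

44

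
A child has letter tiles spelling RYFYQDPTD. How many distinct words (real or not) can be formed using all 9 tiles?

90720

The 9 letters of RYFYQDPTD have repeats: D appearing twice and Y appearing twice.
Dividing 9! = 362880 by 2!·2! = 4 for the repeated letters gives 90720.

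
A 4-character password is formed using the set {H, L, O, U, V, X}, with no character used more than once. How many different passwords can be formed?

With no repetition, fill the 4 characters in order: 6 choices, then 5, down to 3.
That product is 6 × 5 × 4 × 3 = 360.

360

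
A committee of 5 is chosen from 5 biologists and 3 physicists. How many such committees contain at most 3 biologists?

40

Split by how many biologists are chosen (0 through 3).
Sum: C(5,0)·C(3,5) + C(5,1)·C(3,4) + C(5,2)·C(3,3) + C(5,3)·C(3,2) = 0 + 0 + 10 + 30 = 40.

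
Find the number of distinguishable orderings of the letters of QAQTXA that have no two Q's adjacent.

Total arrangements of QAQTXA: 6!/(2!·2!) = 180.
Arrangements with the Q's together: treat QQ as one letter, giving (5)!/(2!) = 60.
Hence 180 − 60 = 120.

120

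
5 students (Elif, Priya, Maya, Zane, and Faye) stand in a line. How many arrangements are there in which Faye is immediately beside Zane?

48

Place the 3 others and the Faye-Zane pair as 4 objects in a line; the pair has 2 internal arrangements.
So the count is 2·(4)! = 48.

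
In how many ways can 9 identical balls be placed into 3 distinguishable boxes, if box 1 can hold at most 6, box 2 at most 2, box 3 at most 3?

6

Without the upper bounds there are C(11,2) = 55 ways to split 9 among 3 boxes.
Subtract solutions that violate a single cap (substitute x_i' = x_i − (cap_i+1)): x_1 ≥ 7 gives C(4,2) = 6; x_2 ≥ 3 gives C(8,2) = 28; x_3 ≥ 4 gives C(7,2) = 21. Together 55.
Add back pairs where two caps are both exceeded: 0 + 0 + 6 = 6.
By inclusion–exclusion the count is 55 − 55 + 6 = 6.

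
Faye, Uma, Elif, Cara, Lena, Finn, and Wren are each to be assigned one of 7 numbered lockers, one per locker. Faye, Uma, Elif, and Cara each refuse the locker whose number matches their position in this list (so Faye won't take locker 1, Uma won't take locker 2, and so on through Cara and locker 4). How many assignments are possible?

2790

Let Aᵢ (for 1 ≤ i ≤ 4) be the placements that put person i in their forbidden locker. Any j of these fix j positions, leaving (7−j)! ways to fill the rest, and there are C(4,j) ways to pick which j.
By inclusion–exclusion, the number of valid placements is Σ_{j=0}^{4} (−1)^j C(4,j)·(7−j)!.
Computing: 5040 − 2880 + 720 − 96 + 6 = 2790.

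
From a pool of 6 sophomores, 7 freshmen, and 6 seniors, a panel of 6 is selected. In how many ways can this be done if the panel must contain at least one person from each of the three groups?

22785

Total 6-person selections from all 19: C(19,6) = 27132.
Subtract selections that omit an entire group: no sophomores → C(13,6) = 1716; no freshmen → C(12,6) = 924; no seniors → C(13,6) = 1716.
Add back selections omitting two groups (i.e. drawn from a single group): C(6,6) + C(7,6) + C(6,6) = 9.
By inclusion–exclusion: 27132 − 4356 + 9 = 22785.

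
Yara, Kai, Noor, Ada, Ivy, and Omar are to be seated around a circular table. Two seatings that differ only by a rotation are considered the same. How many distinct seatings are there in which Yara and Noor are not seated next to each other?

72

Without the restriction there are (5)! = 120 seatings.
Seatings with Yara beside Noor: treat them as a block with 2 internal orders, giving 2 × (4)! = 48.
Subtracting, 120 − 48 = 72.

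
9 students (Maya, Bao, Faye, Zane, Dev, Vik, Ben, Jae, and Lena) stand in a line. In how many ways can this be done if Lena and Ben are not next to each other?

282240

There are 9! = 362880 arrangements in all. If Lena and Ben are adjacent, merging them into one block gives 2·(8)! = 80640 arrangements.
Complementary counting: 362880 − 80640 = 282240.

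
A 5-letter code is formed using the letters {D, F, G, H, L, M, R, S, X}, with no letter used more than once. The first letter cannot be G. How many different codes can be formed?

13440

The first letter has 9−1 = 8 choices (anything except G).
The remaining 4 letters are filled from the other 8 symbols without repetition: 8 × 7 × 6 × 5 = 1680.
Total: 8 × 1680 = 13440.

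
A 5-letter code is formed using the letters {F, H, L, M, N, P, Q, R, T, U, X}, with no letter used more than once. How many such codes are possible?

55440

This is a permutation of 5 out of 11: P(11,5) = 11!/6!.
That product is 11 × 10 × 9 × 8 × 7 = 55440.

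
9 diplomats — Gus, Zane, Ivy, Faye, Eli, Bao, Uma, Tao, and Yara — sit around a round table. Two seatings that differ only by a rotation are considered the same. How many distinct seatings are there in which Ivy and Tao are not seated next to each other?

30240

Without the restriction there are (8)! = 40320 seatings.
Seatings with Ivy beside Tao: treat them as a block with 2 internal orders, giving 2 × (7)! = 10080.
Subtracting, 40320 − 10080 = 30240.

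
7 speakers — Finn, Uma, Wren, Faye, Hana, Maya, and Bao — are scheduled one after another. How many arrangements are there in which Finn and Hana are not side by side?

3600

There are 7! = 5040 arrangements in all. If Finn and Hana are adjacent, merging them into one block gives 2·(6)! = 1440 arrangements.
So 5040 − 1440 = 3600 arrangements keep them apart.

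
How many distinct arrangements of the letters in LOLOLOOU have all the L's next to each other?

Treat the 3 copies of L as a single block. The multiset to arrange is then {LLL, O, O, O, O, U}, 6 items in all.
That gives (6)!/(4!) = 30 arrangements.

30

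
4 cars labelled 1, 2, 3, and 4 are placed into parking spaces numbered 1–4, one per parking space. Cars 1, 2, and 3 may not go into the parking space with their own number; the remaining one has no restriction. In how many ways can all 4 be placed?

Let Aᵢ (for i ∈ {1, 2, 3}) be the placements that put car i in its forbidden parking space. Any j of these fix j positions, leaving (4−j)! ways to fill the rest, and there are C(3,j) ways to pick which j.
By inclusion–exclusion, the number of valid placements is Σ_{j=0}^{3} (−1)^j C(3,j)·(4−j)!.
Computing: 24 − 18 + 6 − 1 = 11.

11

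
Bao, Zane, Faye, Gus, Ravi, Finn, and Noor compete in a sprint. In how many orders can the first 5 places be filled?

There are 7 choices for 1st place, 6 for 2nd, and so on down to 3 for position 5.
That gives 7 × 6 × 5 × 4 × 3 = 2520.

2520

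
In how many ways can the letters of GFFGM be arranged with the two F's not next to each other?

18

There are 5!/(2!·2!) = 30 arrangements of GFFGM in total.
Arrangements with the F's together: treat FF as one letter, giving (4)!/(2!) = 12.
Subtracting, 30 − 12 = 18 arrangements keep the F's apart.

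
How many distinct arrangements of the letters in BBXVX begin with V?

With the first slot taken by V, it remains to arrange the other 4 letters (BBXX).
Those 4 letters have B appearing twice and X appearing twice, giving (4)!/(2!·2!) = 6.

6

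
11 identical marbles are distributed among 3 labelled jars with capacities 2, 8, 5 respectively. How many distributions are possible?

Ignoring the caps, the number of non-negative solutions to x_1+…+x_3 = 11 is C(13,2) = 78.
Subtract solutions that violate a single cap (substitute x_i' = x_i − (cap_i+1)): x_1 ≥ 3 gives C(10,2) = 45; x_2 ≥ 9 gives C(4,2) = 6; x_3 ≥ 6 gives C(7,2) = 21. Together 72.
Add back pairs where two caps are both exceeded: 0 + 6 + 0 = 6.
By inclusion–exclusion the count is 78 − 72 + 6 = 12.

12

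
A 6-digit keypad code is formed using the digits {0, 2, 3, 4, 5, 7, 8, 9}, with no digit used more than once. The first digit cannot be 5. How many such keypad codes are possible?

The first digit has 8−1 = 7 choices (anything except 5).
The remaining 5 digits are filled from the other 7 symbols without repetition: 7 × 6 × 5 × 4 × 3 = 2520.
Total: 7 × 2520 = 17640.

17640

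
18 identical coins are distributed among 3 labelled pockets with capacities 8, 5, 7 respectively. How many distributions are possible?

Without the upper bounds there are C(20,2) = 190 ways to split 18 among 3 pockets.
Subtract solutions that violate a single cap (substitute x_i' = x_i − (cap_i+1)): x_1 ≥ 9 gives C(11,2) = 55; x_2 ≥ 6 gives C(14,2) = 91; x_3 ≥ 8 gives C(12,2) = 66. Together 212.
Add back pairs where two caps are both exceeded: 10 + 3 + 15 = 28.
By inclusion–exclusion the count is 190 − 212 + 28 = 6.

6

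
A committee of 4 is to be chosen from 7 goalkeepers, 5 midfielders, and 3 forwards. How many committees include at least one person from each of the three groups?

630

With no constraint there are C(15,4) = 1365 possible selections.
Selections missing a whole group: no goalkeepers → C(8,4) = 70; no midfielders → C(10,4) = 210; no forwards → C(12,4) = 495.
Add back selections omitting two groups (i.e. drawn from a single group): C(7,4) + C(5,4) + C(3,4) = 40.
By inclusion–exclusion: 1365 − 775 + 40 = 630.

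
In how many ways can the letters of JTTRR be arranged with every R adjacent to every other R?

Treat the 2 copies of R as a single block. The multiset to arrange is then {RR, J, T, T}, 4 items in all.
That gives (4)!/(2!) = 12 arrangements.

12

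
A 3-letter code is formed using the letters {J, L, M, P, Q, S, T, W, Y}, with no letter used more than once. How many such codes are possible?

This is a permutation of 3 out of 9: P(9,3) = 9!/6!.
That product is 9 × 8 × 7 = 504.

504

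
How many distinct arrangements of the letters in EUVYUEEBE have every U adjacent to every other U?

Treat the 2 copies of U as a single block. The multiset to arrange is then {UU, B, E, E, E, E, V, Y}, 8 items in all.
That gives (8)!/(4!) = 1680 arrangements.

1680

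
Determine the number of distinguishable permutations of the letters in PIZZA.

Letter multiplicities in PIZZA: A×1, I×1, P×1, Z×2.
The number of distinct arrangements is 5!/(2!) = 120/2 = 60.

60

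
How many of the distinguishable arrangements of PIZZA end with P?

12

With the last slot taken by P, it remains to arrange the other 4 letters (IZZA).
Those 4 letters have Z appearing twice, giving (4)!/(2!) = 12.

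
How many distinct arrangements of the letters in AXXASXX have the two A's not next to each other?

75

There are 7!/(4!·2!) = 105 arrangements of AXXASXX in total.
If the two A's are adjacent, glue them into one block, leaving 6 items to arrange: (6)!/(4!) = 30 ways.
Subtracting, 105 − 30 = 75 arrangements keep the A's apart.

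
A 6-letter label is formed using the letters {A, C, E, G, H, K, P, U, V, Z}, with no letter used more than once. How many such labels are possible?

151200

Choose and order 6 of the 10 symbols: the first letter has 10 options, the next 9, and so on down to 5.
That product is 10 × 9 × 8 × 7 × 6 × 5 = 151200.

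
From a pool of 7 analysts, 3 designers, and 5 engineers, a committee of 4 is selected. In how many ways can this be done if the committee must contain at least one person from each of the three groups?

With no constraint there are C(15,4) = 1365 possible selections.
Selections missing a whole group: no analysts → C(8,4) = 70; no designers → C(12,4) = 495; no engineers → C(10,4) = 210.
Add back selections omitting two groups (i.e. drawn from a single group): C(7,4) + C(3,4) + C(5,4) = 40.
By inclusion–exclusion: 1365 − 775 + 40 = 630.

630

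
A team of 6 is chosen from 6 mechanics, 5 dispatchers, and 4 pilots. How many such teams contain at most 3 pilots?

Split by how many pilots are chosen (0 through 3).
Sum: C(4,0)·C(11,6) + C(4,1)·C(11,5) + C(4,2)·C(11,4) + C(4,3)·C(11,3) = 462 + 1848 + 1980 + 660 = 4950.

4950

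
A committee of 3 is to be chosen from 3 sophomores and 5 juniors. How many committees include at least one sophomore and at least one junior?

Unrestricted: C(8,3) = 56 ways to pick any 3 of the 8.
Selections missing a whole group: no sophomores → C(5,3) = 10; no juniors → C(3,3) = 1.
Both groups omitted at once is impossible, so 56 − 11 = 45.

45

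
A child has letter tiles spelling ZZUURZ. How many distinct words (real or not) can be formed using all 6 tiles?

ZZUURZ has 6 letters with U appearing twice and Z appearing 3 times.
The number of distinct arrangements is 6!/(3!·2!) = 720/12 = 60.

60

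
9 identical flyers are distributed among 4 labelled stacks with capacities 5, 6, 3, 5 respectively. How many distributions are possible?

By stars and bars, unrestricted non-negative solutions to x_1+…+x_4 = 9 number C(9+3,3) = 220.
Subtract solutions that violate a single cap (substitute x_i' = x_i − (cap_i+1)): x_1 ≥ 6 gives C(6,3) = 20; x_2 ≥ 7 gives C(5,3) = 10; x_3 ≥ 4 gives C(8,3) = 56; x_4 ≥ 6 gives C(6,3) = 20. Together 106.
No two caps can be exceeded simultaneously, so the pair terms are all 0.
By inclusion–exclusion the count is 220 − 106 + 0 = 114.

114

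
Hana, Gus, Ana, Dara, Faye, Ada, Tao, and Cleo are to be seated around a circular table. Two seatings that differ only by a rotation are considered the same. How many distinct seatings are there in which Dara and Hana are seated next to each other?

Treat {Dara, Hana} as one unit (2 internal orders) and seat the resulting 7 units around the table: (6)! circular arrangements.
So 2 × (6)! = 2 × 720 = 1440.

1440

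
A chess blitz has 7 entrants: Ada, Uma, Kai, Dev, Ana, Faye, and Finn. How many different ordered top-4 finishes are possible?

840

This is an ordered selection of 4 from 7: P(7,4).
That gives 7 × 6 × 5 × 4 = 840.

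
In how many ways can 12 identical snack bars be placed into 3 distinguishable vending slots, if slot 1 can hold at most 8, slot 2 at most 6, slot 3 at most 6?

By stars and bars, unrestricted non-negative solutions to x_1+…+x_3 = 12 number C(12+2,2) = 91.
Subtract solutions that violate a single cap (substitute x_i' = x_i − (cap_i+1)): x_1 ≥ 9 gives C(5,2) = 10; x_2 ≥ 7 gives C(7,2) = 21; x_3 ≥ 7 gives C(7,2) = 21. Together 52.
No two caps can be exceeded simultaneously, so the pair terms are all 0.
By inclusion–exclusion the count is 91 − 52 + 0 = 39.

39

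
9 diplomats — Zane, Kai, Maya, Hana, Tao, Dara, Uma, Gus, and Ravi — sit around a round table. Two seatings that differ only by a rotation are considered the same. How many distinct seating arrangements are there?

40320

Fix one person's seat to break rotational symmetry; the remaining 8 people can be arranged in (8)! = 40320 ways.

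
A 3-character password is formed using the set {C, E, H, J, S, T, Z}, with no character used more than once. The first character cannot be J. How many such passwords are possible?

The first character has 7−1 = 6 choices (anything except J).
The remaining 2 characters are filled from the other 6 symbols without repetition: 6 × 5 = 30.
Total: 6 × 30 = 180.

180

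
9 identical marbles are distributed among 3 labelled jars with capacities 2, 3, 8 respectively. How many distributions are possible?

By stars and bars, unrestricted non-negative solutions to x_1+…+x_3 = 9 number C(9+2,2) = 55.
Subtract solutions that violate a single cap (substitute x_i' = x_i − (cap_i+1)): x_1 ≥ 3 gives C(8,2) = 28; x_2 ≥ 4 gives C(7,2) = 21; x_3 ≥ 9 gives C(2,2) = 1. Together 50.
Add back pairs where two caps are both exceeded: 6 + 0 + 0 = 6.
By inclusion–exclusion the count is 55 − 50 + 6 = 11.

11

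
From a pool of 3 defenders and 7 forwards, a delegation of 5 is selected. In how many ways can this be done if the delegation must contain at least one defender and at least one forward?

231

Unrestricted: C(10,5) = 252 ways to pick any 5 of the 10.
Subtract selections that omit an entire group: no defenders → C(7,5) = 21; no forwards → C(3,5) = 0.
Both groups omitted at once is impossible, so 252 − 21 = 231.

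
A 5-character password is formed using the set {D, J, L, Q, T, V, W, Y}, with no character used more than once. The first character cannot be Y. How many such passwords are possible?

The first character has 8−1 = 7 choices (anything except Y).
The remaining 4 characters are filled from the other 7 symbols without repetition: 7 × 6 × 5 × 4 = 840.
Total: 7 × 840 = 5880.

5880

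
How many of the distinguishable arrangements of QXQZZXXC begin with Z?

420

With the first slot taken by Z, it remains to arrange the other 7 letters (QXQZXXC).
Those 7 letters have Q appearing twice and X appearing 3 times, giving (7)!/(3!·2!) = 420.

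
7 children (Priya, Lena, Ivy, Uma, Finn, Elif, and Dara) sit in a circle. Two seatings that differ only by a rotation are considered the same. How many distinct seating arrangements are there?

720

Fix one person's seat to break rotational symmetry; the remaining 6 people can be arranged in (6)! = 720 ways.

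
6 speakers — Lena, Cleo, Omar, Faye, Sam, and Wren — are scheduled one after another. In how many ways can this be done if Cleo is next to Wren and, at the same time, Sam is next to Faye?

96

Treat {Cleo,Wren} as one block (2 orders) and {Sam,Faye} as another (2 orders).
That leaves 4 units to arrange: 2 × 2 × 4! = 4 × 24 = 96.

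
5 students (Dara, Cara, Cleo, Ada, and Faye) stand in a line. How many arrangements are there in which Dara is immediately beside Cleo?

48

Treat {Dara, Cleo} as a single unit. There are 4 units to order, and the pair itself can be ordered 2 ways.
So the count is 2·(4)! = 48.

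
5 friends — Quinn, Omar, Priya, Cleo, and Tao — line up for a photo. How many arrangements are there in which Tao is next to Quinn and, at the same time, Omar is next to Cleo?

24

Treat {Tao,Quinn} as one block (2 orders) and {Omar,Cleo} as another (2 orders).
That leaves 3 units to arrange: 2 × 2 × 3! = 4 × 6 = 24.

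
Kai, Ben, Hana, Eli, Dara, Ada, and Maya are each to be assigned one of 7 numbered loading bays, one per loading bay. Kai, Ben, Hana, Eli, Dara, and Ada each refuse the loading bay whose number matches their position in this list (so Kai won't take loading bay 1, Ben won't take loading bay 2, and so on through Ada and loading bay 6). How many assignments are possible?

2119

Let Aᵢ (for 1 ≤ i ≤ 6) be the placements that put person i in their forbidden loading bay. Any j of these fix j positions, leaving (7−j)! ways to fill the rest, and there are C(6,j) ways to pick which j.
By inclusion–exclusion, the number of valid placements is Σ_{j=0}^{6} (−1)^j C(6,j)·(7−j)!.
Computing: 5040 − 4320 + 1800 − 480 + 90 − 12 + 1 = 2119.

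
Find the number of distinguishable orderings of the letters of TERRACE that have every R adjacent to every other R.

360

Treat the 2 copies of R as a single block. The multiset to arrange is then {RR, A, C, E, E, T}, 6 items in all.
That gives (6)!/(2!) = 360 arrangements.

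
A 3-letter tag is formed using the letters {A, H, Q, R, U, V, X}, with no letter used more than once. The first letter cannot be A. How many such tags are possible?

180

The first letter has 7−1 = 6 choices (anything except A).
The remaining 2 letters are filled from the other 6 symbols without repetition: 6 × 5 = 30.
Total: 6 × 30 = 180.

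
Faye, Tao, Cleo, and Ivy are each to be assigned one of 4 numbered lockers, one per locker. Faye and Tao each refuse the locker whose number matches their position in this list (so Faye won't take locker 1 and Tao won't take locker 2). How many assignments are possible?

14

Let Aᵢ (for i ∈ {1, 2}) be the placements that put person i in their forbidden locker. Any j of these fix j positions, leaving (4−j)! ways to fill the rest, and there are C(2,j) ways to pick which j.
By inclusion–exclusion, the number of valid placements is Σ_{j=0}^{2} (−1)^j C(2,j)·(4−j)!.
Computing: 24 − 12 + 2 = 14.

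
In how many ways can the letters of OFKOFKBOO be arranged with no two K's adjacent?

2940

Total arrangements of OFKOFKBOO: 9!/(4!·2!·2!) = 3780.
If the two K's are adjacent, glue them into one block, leaving 8 items to arrange: (8)!/(4!·2!) = 840 ways.
Hence 3780 − 840 = 2940.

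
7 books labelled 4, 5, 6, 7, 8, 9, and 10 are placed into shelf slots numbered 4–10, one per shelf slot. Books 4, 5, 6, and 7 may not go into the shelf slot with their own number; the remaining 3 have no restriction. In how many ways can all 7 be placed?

2790

Let Aᵢ (for 4 ≤ i ≤ 7) be the placements that put book i in its forbidden shelf slot. Any j of these fix j positions, leaving (7−j)! ways to fill the rest, and there are C(4,j) ways to pick which j.
By inclusion–exclusion, the number of valid placements is Σ_{j=0}^{4} (−1)^j C(4,j)·(7−j)!.
Computing: 5040 − 2880 + 720 − 96 + 6 = 2790.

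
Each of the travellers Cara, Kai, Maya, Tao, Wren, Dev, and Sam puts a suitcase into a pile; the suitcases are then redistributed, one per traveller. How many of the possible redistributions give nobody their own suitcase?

1854

Let Aᵢ be the assignments in which traveller i gets their own suitcase. We want the size of the complement of A₁∪…∪A_7.
By inclusion–exclusion this is Σ_{j=0}^{7} (−1)^j C(7,j)·(7−j)!.
Computing: 5040 − 5040 + 2520 − 840 + 210 − 42 + 7 − 1 = 1854.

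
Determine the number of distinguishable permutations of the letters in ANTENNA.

420

Letter multiplicities in ANTENNA: A×2, E×1, N×3, T×1.
The number of distinct arrangements is 7!/(3!·2!) = 5040/12 = 420.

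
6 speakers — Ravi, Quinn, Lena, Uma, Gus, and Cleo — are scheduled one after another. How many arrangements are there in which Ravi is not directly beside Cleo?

480

There are 6! = 720 arrangements in all. If Ravi and Cleo are adjacent, merging them into one block gives 2·(5)! = 240 arrangements.
Complementary counting: 720 − 240 = 480.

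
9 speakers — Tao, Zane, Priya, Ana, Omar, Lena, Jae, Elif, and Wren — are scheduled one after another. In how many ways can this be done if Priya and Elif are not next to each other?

282240

Of the 9! = 362880 arrangements, those with Priya and Elif adjacent number 2 × 8! = 80640 (treat the pair as a block with 2 internal orders).
Complementary counting: 362880 − 80640 = 282240.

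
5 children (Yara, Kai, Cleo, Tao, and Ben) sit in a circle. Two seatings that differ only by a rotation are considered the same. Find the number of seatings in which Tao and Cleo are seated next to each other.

12

Glue Tao and Cleo into a block (2 internal orders). Seating 4 units around a circle gives (3)! arrangements.
So 2 × (3)! = 2 × 6 = 12.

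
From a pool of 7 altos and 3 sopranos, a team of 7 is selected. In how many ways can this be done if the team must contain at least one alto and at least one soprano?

119

Unrestricted: C(10,7) = 120 ways to pick any 7 of the 10.
Selections missing a whole group: no altos → C(3,7) = 0; no sopranos → C(7,7) = 1.
Both groups omitted at once is impossible, so 120 − 1 = 119.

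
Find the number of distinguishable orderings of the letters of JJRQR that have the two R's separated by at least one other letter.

Total arrangements of JJRQR: 5!/(2!·2!) = 30.
If the two R's are adjacent, glue them into one block, leaving 4 items to arrange: (4)!/(2!) = 12 ways.
Hence 30 − 12 = 18.

18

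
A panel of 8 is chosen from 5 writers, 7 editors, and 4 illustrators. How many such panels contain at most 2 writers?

Split by how many writers are chosen (0 through 2).
Sum: C(5,0)·C(11,8) + C(5,1)·C(11,7) + C(5,2)·C(11,6) = 165 + 1650 + 4620 = 6435.

6435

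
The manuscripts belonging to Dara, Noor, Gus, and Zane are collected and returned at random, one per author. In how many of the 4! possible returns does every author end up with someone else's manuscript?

Count assignments avoiding every fixed point. For any j of the 4 authors fixed to their own manuscript, the other 4−j can be arranged in (4−j)! ways.
By inclusion–exclusion this is Σ_{j=0}^{4} (−1)^j C(4,j)·(4−j)!.
Computing: 24 − 24 + 12 − 4 + 1 = 9.

9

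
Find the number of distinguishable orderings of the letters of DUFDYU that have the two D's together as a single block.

60

Treat the 2 copies of D as a single block. The multiset to arrange is then {DD, F, U, U, Y}, 5 items in all.
That gives (5)!/(2!) = 60 arrangements.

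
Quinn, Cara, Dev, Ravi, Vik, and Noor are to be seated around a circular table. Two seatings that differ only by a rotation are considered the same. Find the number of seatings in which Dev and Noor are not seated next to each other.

72

All circular seatings of 6 people number (5)! = 120.
Seatings with Dev beside Noor: treat them as a block with 2 internal orders, giving 2 × (4)! = 48.
Subtracting, 120 − 48 = 72.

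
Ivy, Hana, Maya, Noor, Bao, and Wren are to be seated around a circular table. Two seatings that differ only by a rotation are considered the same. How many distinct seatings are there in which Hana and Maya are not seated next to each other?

72

Without the restriction there are (5)! = 120 seatings.
Seatings with Hana beside Maya: treat them as a block with 2 internal orders, giving 2 × (4)! = 48.
Subtracting, 120 − 48 = 72.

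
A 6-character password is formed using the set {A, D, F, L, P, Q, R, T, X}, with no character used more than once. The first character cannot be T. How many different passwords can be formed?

53760

The first character has 9−1 = 8 choices (anything except T).
The remaining 5 characters are filled from the other 8 symbols without repetition: 8 × 7 × 6 × 5 × 4 = 6720.
Total: 8 × 6720 = 53760.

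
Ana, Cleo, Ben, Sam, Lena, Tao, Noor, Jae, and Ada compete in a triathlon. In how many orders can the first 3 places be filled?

504

There are 9 choices for 1st place, 8 for 2nd, and 7 for 3rd.
That gives 9 × 8 × 7 = 504.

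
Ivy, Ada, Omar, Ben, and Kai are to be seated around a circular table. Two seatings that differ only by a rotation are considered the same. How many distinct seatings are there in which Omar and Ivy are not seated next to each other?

All circular seatings of 5 people number (4)! = 24.
Seatings with Omar beside Ivy: treat them as a block with 2 internal orders, giving 2 × (3)! = 12.
Subtracting, 24 − 12 = 12.

12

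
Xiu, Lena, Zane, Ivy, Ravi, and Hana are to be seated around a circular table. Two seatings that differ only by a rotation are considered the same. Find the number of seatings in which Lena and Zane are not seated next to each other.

Without the restriction there are (5)! = 120 seatings.
Those with Lena next to Zane: fuse the pair into one unit and seat 5 units around a circle — 2·(4)! = 48.
Subtracting, 120 − 48 = 72.

72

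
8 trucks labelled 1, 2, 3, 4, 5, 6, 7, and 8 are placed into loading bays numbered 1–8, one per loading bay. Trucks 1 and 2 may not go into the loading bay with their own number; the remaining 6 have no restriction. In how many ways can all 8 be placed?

30960

Let Aᵢ (for i ∈ {1, 2}) be the placements that put truck i in its forbidden loading bay. Any j of these fix j positions, leaving (8−j)! ways to fill the rest, and there are C(2,j) ways to pick which j.
By inclusion–exclusion, the number of valid placements is Σ_{j=0}^{2} (−1)^j C(2,j)·(8−j)!.
Computing: 40320 − 10080 + 720 = 30960.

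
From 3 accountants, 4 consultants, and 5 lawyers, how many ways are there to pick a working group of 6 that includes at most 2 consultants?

672

Split by how many consultants are chosen (0 through 2).
Sum: C(4,0)·C(8,6) + C(4,1)·C(8,5) + C(4,2)·C(8,4) = 28 + 224 + 420 = 672.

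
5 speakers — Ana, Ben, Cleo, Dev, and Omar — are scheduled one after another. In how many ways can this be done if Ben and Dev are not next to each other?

Of the 5! = 120 arrangements, those with Ben and Dev adjacent number 2 × 4! = 48 (treat the pair as a block with 2 internal orders).
So 120 − 48 = 72 arrangements keep them apart.

72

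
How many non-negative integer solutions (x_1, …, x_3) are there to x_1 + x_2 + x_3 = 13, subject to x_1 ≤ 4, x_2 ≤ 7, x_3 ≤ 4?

6

Without the upper bounds there are C(15,2) = 105 ways to split 13 among 3 variables.
Subtract solutions that violate a single cap (substitute x_i' = x_i − (cap_i+1)): x_1 ≥ 5 gives C(10,2) = 45; x_2 ≥ 8 gives C(7,2) = 21; x_3 ≥ 5 gives C(10,2) = 45. Together 111.
Add back pairs where two caps are both exceeded: 1 + 10 + 1 = 12.
By inclusion–exclusion the count is 105 − 111 + 12 = 6.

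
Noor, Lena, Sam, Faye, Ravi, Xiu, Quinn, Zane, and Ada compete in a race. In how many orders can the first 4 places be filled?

This is an ordered selection of 4 from 9: P(9,4).
That gives 9 × 8 × 7 × 6 = 3024.

3024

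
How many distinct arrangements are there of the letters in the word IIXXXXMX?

168

The 8 letters of IIXXXXMX have repeats: I appearing twice and X appearing 5 times.
Dividing 8! = 40320 by 5!·2! = 240 for the repeated letters gives 168.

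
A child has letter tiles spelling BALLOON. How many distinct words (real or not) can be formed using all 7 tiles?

1260

Letter multiplicities in BALLOON: A×1, B×1, L×2, N×1, O×2.
Dividing 7! = 5040 by 2!·2! = 4 for the repeated letters gives 1260.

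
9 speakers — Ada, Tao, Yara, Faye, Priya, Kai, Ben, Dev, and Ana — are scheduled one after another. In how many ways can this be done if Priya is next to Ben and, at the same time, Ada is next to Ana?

Treat {Priya,Ben} as one block (2 orders) and {Ada,Ana} as another (2 orders).
That leaves 7 units to arrange: 2 × 2 × 7! = 4 × 5040 = 20160.

20160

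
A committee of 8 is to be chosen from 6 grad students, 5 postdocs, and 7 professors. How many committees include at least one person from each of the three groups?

Total 8-person selections from all 18: C(18,8) = 43758.
Subtract selections that omit an entire group: no grad students → C(12,8) = 495; no postdocs → C(13,8) = 1287; no professors → C(11,8) = 165.
Add back selections omitting two groups (i.e. drawn from a single group): C(6,8) + C(5,8) + C(7,8) = 0.
By inclusion–exclusion: 43758 − 1947 + 0 = 41811.

41811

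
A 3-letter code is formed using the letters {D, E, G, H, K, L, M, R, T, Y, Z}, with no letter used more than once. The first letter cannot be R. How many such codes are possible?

The first letter has 11−1 = 10 choices (anything except R).
The remaining 2 letters are filled from the other 10 symbols without repetition: 10 × 9 = 90.
Total: 10 × 90 = 900.

900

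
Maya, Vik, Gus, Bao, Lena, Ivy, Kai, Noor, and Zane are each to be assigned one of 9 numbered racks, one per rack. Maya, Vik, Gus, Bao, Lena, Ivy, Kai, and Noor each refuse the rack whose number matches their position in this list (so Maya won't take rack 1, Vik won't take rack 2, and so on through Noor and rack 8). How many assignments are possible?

Let Aᵢ (for 1 ≤ i ≤ 8) be the placements that put person i in their forbidden rack. Any j of these fix j positions, leaving (9−j)! ways to fill the rest, and there are C(8,j) ways to pick which j.
By inclusion–exclusion, the number of valid placements is Σ_{j=0}^{8} (−1)^j C(8,j)·(9−j)!.
Computing: 362880 − 322560 + 141120 − 40320 + 8400 − 1344 + 168 − 16 + 1 = 148329.

148329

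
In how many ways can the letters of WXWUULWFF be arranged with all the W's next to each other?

1260

Treat the 3 copies of W as a single block. The multiset to arrange is then {WWW, F, F, L, U, U, X}, 7 items in all.
That gives (7)!/(2!·2!) = 1260 arrangements.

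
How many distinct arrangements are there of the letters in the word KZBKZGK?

420

Letter multiplicities in KZBKZGK: B×1, G×1, K×3, Z×2.
Dividing 7! = 5040 by 3!·2! = 12 for the repeated letters gives 420.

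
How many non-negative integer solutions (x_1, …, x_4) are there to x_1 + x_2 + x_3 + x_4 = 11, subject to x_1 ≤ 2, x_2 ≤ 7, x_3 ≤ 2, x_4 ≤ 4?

27

Without the upper bounds there are C(14,3) = 364 ways to split 11 among 4 variables.
Subtract solutions that violate a single cap (substitute x_i' = x_i − (cap_i+1)): x_1 ≥ 3 gives C(11,3) = 165; x_2 ≥ 8 gives C(6,3) = 20; x_3 ≥ 3 gives C(11,3) = 165; x_4 ≥ 5 gives C(9,3) = 84. Together 434.
Add back pairs where two caps are both exceeded: 1 + 56 + 20 + 1 + 0 + 20 = 98.
Subtract triples: 0 + 0 + 1 + 0 = 1.
By inclusion–exclusion the count is 364 − 434 + 98 − 1 = 27.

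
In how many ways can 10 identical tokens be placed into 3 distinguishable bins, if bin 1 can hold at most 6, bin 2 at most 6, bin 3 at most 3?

18

By stars and bars, unrestricted non-negative solutions to x_1+…+x_3 = 10 number C(10+2,2) = 66.
Subtract solutions that violate a single cap (substitute x_i' = x_i − (cap_i+1)): x_1 ≥ 7 gives C(5,2) = 10; x_2 ≥ 7 gives C(5,2) = 10; x_3 ≥ 4 gives C(8,2) = 28. Together 48.
No two caps can be exceeded simultaneously, so the pair terms are all 0.
By inclusion–exclusion the count is 66 − 48 + 0 = 18.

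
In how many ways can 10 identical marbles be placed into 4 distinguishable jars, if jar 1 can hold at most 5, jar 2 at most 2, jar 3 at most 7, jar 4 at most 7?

115

Ignoring the caps, the number of non-negative solutions to x_1+…+x_4 = 10 is C(13,3) = 286.
Subtract solutions that violate a single cap (substitute x_i' = x_i − (cap_i+1)): x_1 ≥ 6 gives C(7,3) = 35; x_2 ≥ 3 gives C(10,3) = 120; x_3 ≥ 8 gives C(5,3) = 10; x_4 ≥ 8 gives C(5,3) = 10. Together 175.
Add back pairs where two caps are both exceeded: 4 + 0 + 0 + 0 + 0 + 0 = 4.
By inclusion–exclusion the count is 286 − 175 + 4 = 115.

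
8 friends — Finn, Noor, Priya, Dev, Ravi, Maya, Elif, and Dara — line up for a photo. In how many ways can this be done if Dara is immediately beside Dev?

10080

Glue Dara and Dev into one block (2 internal orders), leaving 7 units to arrange in a row.
That gives 2 × 7! = 2 × 5040 = 10080.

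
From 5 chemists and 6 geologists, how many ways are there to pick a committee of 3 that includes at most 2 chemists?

Split by how many chemists are chosen (0 through 2).
Sum: C(5,0)·C(6,3) + C(5,1)·C(6,2) + C(5,2)·C(6,1) = 20 + 75 + 60 = 155.

155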